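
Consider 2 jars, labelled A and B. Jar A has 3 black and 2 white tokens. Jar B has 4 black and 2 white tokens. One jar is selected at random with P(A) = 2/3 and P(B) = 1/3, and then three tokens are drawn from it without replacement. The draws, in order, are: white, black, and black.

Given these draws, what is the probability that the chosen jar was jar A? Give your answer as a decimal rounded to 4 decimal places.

Compute the likelihood of the observed sequence for each case: P(data | jar A) = (2/5)(3/4)(2/3) = 1/5; P(data | jar B) = (2/6)(4/5)(3/4) = 1/5.
The prior-weighted likelihoods are 2/3 · 1/5 = 2/15, 1/3 · 1/5 = 1/15; summing to 1/5.
So P(jar A | data) = (2/15) / (1/5) = 2/3.

0.6667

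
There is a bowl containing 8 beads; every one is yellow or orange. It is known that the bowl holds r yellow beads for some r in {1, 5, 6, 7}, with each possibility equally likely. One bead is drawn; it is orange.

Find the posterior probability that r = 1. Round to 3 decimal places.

0.538

The likelihood of this draw under each hypothesis: P(data | r = 1) = (7/8) = 7/8; P(data | r = 5) = (3/8) = 3/8; P(data | r = 6) = (2/8) = 1/4; P(data | r = 7) = (1/8) = 1/8.
Multiplying each by its prior: 1/4 · 7/8 = 7/32, 1/4 · 3/8 = 3/32, 1/4 · 1/4 = 1/16, 1/4 · 1/8 = 1/32; with total 13/32.
Hence P(r = 1 | data) = (7/32) / (13/32) = 7/13.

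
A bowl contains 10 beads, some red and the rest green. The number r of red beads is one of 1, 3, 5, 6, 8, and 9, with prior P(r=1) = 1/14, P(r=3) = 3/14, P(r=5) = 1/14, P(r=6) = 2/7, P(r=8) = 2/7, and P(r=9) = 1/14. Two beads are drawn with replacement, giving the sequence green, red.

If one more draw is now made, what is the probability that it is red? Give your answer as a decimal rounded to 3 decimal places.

Under each hypothesis, the probability of the observed sequence is: P(data | r = 1) = (9/10)(1/10) = 0.09; P(data | r = 3) = (7/10)(3/10) = 0.21; P(data | r = 5) = (5/10)(5/10) = 0.25; P(data | r = 6) = (4/10)(6/10) = 0.24; P(data | r = 8) = (2/10)(8/10) = 0.16; P(data | r = 9) = (1/10)(9/10) = 0.09.
The prior-weighted likelihoods are 1/14 · 0.09 = 0.0064286, 3/14 · 0.21 = 0.045, 1/14 · 0.25 = 0.017857, 2/7 · 0.24 = 0.068571, 2/7 · 0.16 = 0.045714, 1/14 · 0.09 = 0.0064286; these sum to 0.19.
Dividing through by the total gives posterior P(r = 1 | data) = 0.033835, P(r = 3 | data) = 0.23684, P(r = 5 | data) = 0.093985, P(r = 6 | data) = 0.3609, P(r = 8 | data) = 0.2406, P(r = 9 | data) = 0.033835.
So P(red next | data) = Σ P(red next | H) P(H | data) = (1/10)(0.033835) + (3/10)(0.23684) + (1/2)(0.093985) + (3/5)(0.3609) + (4/5)(0.2406) + (9/10)(0.033835) = 0.5609.

0.561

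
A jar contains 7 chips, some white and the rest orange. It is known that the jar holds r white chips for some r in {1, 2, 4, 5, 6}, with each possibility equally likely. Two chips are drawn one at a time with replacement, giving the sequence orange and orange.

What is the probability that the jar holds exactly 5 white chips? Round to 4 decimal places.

The likelihood of the observed sequence under each hypothesis: P(data | r = 1) = (6/7)(6/7) = 36/49; P(data | r = 2) = (5/7)(5/7) = 25/49; P(data | r = 4) = (3/7)(3/7) = 9/49; P(data | r = 5) = (2/7)(2/7) = 4/49; P(data | r = 6) = (1/7)(1/7) = 1/49.
Weighting by the prior gives 1/5 · 36/49 = 36/245, 1/5 · 25/49 = 5/49, 1/5 · 9/49 = 9/245, 1/5 · 4/49 = 4/245, 1/5 · 1/49 = 1/245; with total 15/49.
So P(r = 5 | data) = (4/245) / (15/49) = 4/75.

0.0533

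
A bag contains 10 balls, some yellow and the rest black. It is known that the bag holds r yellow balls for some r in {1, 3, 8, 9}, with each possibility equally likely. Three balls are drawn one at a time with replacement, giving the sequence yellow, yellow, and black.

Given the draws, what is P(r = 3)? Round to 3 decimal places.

0.224

For each hypothesis, P(data | H) works out to: P(data | r = 1) = (1/10)(1/10)(9/10) = 0.009; P(data | r = 3) = (3/10)(3/10)(7/10) = 0.063; P(data | r = 8) = (8/10)(8/10)(2/10) = 0.128; P(data | r = 9) = (9/10)(9/10)(1/10) = 0.081.
The prior-weighted likelihoods are 1/4 · 0.009 = 0.00225, 1/4 · 0.063 = 0.01575, 1/4 · 0.128 = 0.032, 1/4 · 0.081 = 0.02025; summing to 0.07025.
Hence P(r = 3 | data) = (0.01575) / (0.07025) = 0.2242.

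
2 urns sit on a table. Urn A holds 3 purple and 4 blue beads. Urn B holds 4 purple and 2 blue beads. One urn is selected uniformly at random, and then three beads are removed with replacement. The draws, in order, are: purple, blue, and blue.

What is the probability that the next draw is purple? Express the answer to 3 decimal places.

0.511

Compute the likelihood of the observed sequence for each case: P(data | urn A) = (3/7)(4/7)(4/7) = 0.13994; P(data | urn B) = (4/6)(2/6)(2/6) = 0.074074.
Weighting by the prior gives 1/2 · 0.13994 = 0.069971, 1/2 · 0.074074 = 0.037037; with total 0.10701.
Normalising, the posterior is P(urn A | data) = 0.65388, P(urn B | data) = 0.34612.
The predictive probability is P(purple next | data) = (3/7)(0.65388) + (2/3)(0.34612) = 0.51098.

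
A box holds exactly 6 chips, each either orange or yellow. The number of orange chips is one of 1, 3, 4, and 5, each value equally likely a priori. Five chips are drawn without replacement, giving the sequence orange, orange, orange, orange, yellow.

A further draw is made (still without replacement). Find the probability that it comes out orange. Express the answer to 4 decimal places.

Under each hypothesis, the probability of the observed sequence is: P(data | r = 1) = (1/6)(0/5) = 0; P(data | r = 3) = (3/6)(2/5)(1/4)(0/3) = 0; P(data | r = 4) = (4/6)(3/5)(2/4)(1/3)(2/2) = 1/15; P(data | r = 5) = (5/6)(4/5)(3/4)(2/3)(1/2) = 1/6.
Multiplying each by its prior: 1/4 · 0 = 0, 1/4 · 0 = 0, 1/4 · 1/15 = 1/60, 1/4 · 1/6 = 1/24; with total 7/120.
The posterior is then P(r = 1 | data) = 0, P(r = 3 | data) = 0, P(r = 4 | data) = 2/7, P(r = 5 | data) = 5/7.
Averaging over the posterior, P(orange next | data) = (0)(2/7) + (1)(5/7) = 5/7.

0.7143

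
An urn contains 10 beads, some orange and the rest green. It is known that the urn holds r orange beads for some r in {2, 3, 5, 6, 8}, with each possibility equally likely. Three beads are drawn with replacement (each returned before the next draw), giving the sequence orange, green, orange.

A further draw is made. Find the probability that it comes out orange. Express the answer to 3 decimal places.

Under each hypothesis, the probability of the observed sequence is: P(data | r = 2) = (2/10)(8/10)(2/10) = 0.032; P(data | r = 3) = (3/10)(7/10)(3/10) = 0.063; P(data | r = 5) = (5/10)(5/10)(5/10) = 0.125; P(data | r = 6) = (6/10)(4/10)(6/10) = 0.144; P(data | r = 8) = (8/10)(2/10)(8/10) = 0.128.
Multiplying each by its prior: 1/5 · 0.032 = 0.0064, 1/5 · 0.063 = 0.0126, 1/5 · 0.125 = 0.025, 1/5 · 0.144 = 0.0288, 1/5 · 0.128 = 0.0256; these sum to 0.0984.
Normalising, the posterior is P(r = 2 | data) = 0.065041, P(r = 3 | data) = 0.12805, P(r = 5 | data) = 0.25407, P(r = 6 | data) = 0.29268, P(r = 8 | data) = 0.26016.
The predictive probability is P(orange next | data) = (1/5)(0.065041) + (3/10)(0.12805) + (1/2)(0.25407) + (3/5)(0.29268) + (4/5)(0.26016) = 0.5622.

0.562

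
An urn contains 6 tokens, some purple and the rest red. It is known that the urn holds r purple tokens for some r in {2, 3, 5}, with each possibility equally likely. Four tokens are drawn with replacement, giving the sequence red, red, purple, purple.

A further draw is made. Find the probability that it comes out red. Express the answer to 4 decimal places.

0.5137

The likelihood of the observed sequence under each hypothesis: P(data | r = 2) = (4/6)(4/6)(2/6)(2/6) = 0.049383; P(data | r = 3) = (3/6)(3/6)(3/6)(3/6) = 0.0625; P(data | r = 5) = (1/6)(1/6)(5/6)(5/6) = 0.01929.
Weighting by the prior gives 1/3 · 0.049383 = 0.016461, 1/3 · 0.0625 = 0.020833, 1/3 · 0.01929 = 0.00643; summing to 0.043724.
Normalising, the posterior is P(r = 2 | data) = 0.37647, P(r = 3 | data) = 0.47647, P(r = 5 | data) = 0.14706.
The predictive probability is P(red next | data) = (2/3)(0.37647) + (1/2)(0.47647) + (1/6)(0.14706) = 0.51373.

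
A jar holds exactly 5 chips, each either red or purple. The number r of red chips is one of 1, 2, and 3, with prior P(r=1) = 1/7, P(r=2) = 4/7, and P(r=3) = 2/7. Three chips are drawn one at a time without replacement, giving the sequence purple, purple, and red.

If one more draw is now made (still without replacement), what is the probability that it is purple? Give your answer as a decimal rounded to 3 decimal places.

Compute the likelihood of the observed sequence for each case: P(data | r = 1) = (4/5)(3/4)(1/3) = 1/5; P(data | r = 2) = (3/5)(2/4)(2/3) = 1/5; P(data | r = 3) = (2/5)(1/4)(3/3) = 1/10.
Weighting by the prior gives 1/7 · 1/5 = 1/35, 4/7 · 1/5 = 4/35, 2/7 · 1/10 = 1/35; with total 6/35.
Normalising, the posterior is P(r = 1 | data) = 1/6, P(r = 2 | data) = 2/3, P(r = 3 | data) = 1/6.
Averaging over the posterior, P(purple next | data) = (1)(1/6) + (1/2)(2/3) + (0)(1/6) = 1/2.

0.500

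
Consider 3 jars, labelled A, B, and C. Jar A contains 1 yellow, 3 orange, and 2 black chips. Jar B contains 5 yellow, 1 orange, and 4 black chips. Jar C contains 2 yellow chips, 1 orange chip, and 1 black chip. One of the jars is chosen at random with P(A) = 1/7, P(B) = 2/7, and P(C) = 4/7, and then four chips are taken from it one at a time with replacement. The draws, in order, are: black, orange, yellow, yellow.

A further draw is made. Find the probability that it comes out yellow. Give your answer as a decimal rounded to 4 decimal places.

0.4823

The likelihood of the observed sequence under each hypothesis: P(data | jar A) = (2/6)(3/6)(1/6)(1/6) = 0.0046296; P(data | jar B) = (4/10)(1/10)(5/10)(5/10) = 0.01; P(data | jar C) = (1/4)(1/4)(2/4)(2/4) = 0.015625.
Weighting by the prior gives 1/7 · 0.0046296 = 0.00066138, 2/7 · 0.01 = 0.0028571, 4/7 · 0.015625 = 0.0089286; summing to 0.012447.
The posterior is then P(jar A | data) = 0.053135, P(jar B | data) = 0.22954, P(jar C | data) = 0.71732.
The predictive probability is P(yellow next | data) = (1/6)(0.053135) + (1/2)(0.22954) + (1/2)(0.71732) = 0.48229.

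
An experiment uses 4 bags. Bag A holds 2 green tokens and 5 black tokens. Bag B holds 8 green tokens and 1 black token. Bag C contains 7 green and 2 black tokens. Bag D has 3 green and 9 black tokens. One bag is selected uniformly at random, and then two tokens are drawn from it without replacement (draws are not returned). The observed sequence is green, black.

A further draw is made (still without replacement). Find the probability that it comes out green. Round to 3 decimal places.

0.490

The likelihood of the observed sequence under each hypothesis: P(data | bag A) = (2/7)(5/6) = 0.2381; P(data | bag B) = (8/9)(1/8) = 0.11111; P(data | bag C) = (7/9)(2/8) = 0.19444; P(data | bag D) = (3/12)(9/11) = 0.20455.
Multiplying each by its prior: 1/4 · 0.2381 = 0.059524, 1/4 · 0.11111 = 0.027778, 1/4 · 0.19444 = 0.048611, 1/4 · 0.20455 = 0.051136; these sum to 0.18705.
The posterior is then P(bag A | data) = 0.31823, P(bag B | data) = 0.14851, P(bag C | data) = 0.25988, P(bag D | data) = 0.27338.
Averaging over the posterior, P(green next | data) = (1/5)(0.31823) + (1)(0.14851) + (6/7)(0.25988) + (1/5)(0.27338) = 0.48959.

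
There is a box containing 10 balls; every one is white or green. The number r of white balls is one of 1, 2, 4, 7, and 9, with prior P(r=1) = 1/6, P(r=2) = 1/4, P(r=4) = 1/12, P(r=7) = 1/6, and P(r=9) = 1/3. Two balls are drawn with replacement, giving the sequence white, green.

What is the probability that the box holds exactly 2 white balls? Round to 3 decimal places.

The likelihood of the observed sequence under each hypothesis: P(data | r = 1) = (1/10)(9/10) = 9/100; P(data | r = 2) = (2/10)(8/10) = 4/25; P(data | r = 4) = (4/10)(6/10) = 6/25; P(data | r = 7) = (7/10)(3/10) = 21/100; P(data | r = 9) = (9/10)(1/10) = 9/100.
Weighting by the prior gives 1/6 · 9/100 = 3/200, 1/4 · 4/25 = 1/25, 1/12 · 6/25 = 1/50, 1/6 · 21/100 = 7/200, 1/3 · 9/100 = 3/100; these sum to 7/50.
By Bayes' rule, P(r = 2 | data) = (1/25) / (7/50) = 2/7.

0.286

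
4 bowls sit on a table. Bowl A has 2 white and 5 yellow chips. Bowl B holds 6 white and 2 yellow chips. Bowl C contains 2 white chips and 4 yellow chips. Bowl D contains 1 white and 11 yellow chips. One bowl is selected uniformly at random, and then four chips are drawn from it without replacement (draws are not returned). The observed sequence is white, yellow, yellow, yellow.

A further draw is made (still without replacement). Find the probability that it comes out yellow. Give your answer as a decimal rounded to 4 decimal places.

The likelihood of the observed sequence under each hypothesis: P(data | bowl A) = (2/7)(5/6)(4/5)(3/4) = 0.14286; P(data | bowl B) = (6/8)(2/7)(1/6)(0/5) = 0; P(data | bowl C) = (2/6)(4/5)(3/4)(2/3) = 0.13333; P(data | bowl D) = (1/12)(11/11)(10/10)(9/9) = 0.083333.
Weighting by the prior gives 1/4 · 0.14286 = 0.035714, 1/4 · 0 = 0, 1/4 · 0.13333 = 0.033333, 1/4 · 0.083333 = 0.020833; with total 0.089881.
The posterior is then P(bowl A | data) = 0.39735, P(bowl B | data) = 0, P(bowl C | data) = 0.37086, P(bowl D | data) = 0.23179.
The predictive probability is P(yellow next | data) = (2/3)(0.39735) + (1/2)(0.37086) + (1)(0.23179) = 0.68212.

0.6821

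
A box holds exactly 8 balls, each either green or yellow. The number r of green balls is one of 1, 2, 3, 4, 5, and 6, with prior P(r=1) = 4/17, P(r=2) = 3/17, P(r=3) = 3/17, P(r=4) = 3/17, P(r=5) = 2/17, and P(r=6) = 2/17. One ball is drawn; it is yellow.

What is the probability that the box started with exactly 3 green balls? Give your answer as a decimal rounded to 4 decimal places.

0.1807

Compute the likelihood of this draw for each case: P(data | r = 1) = (7/8) = 7/8; P(data | r = 2) = (6/8) = 3/4; P(data | r = 3) = (5/8) = 5/8; P(data | r = 4) = (4/8) = 1/2; P(data | r = 5) = (3/8) = 3/8; P(data | r = 6) = (2/8) = 1/4.
Weighting by the prior gives 4/17 · 7/8 = 7/34, 3/17 · 3/4 = 9/68, 3/17 · 5/8 = 15/136, 3/17 · 1/2 = 3/34, 2/17 · 3/8 = 3/68, 2/17 · 1/4 = 1/34; with total 83/136.
Therefore the posterior P(r = 3 | data) = (15/136) / (83/136) = 15/83.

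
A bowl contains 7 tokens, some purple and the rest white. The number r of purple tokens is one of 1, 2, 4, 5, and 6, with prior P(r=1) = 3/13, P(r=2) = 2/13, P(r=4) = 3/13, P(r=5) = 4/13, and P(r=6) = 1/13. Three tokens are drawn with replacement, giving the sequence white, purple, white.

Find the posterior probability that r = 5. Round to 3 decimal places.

For each hypothesis, P(data | H) works out to: P(data | r = 1) = (6/7)(1/7)(6/7) = 0.10496; P(data | r = 2) = (5/7)(2/7)(5/7) = 0.14577; P(data | r = 4) = (3/7)(4/7)(3/7) = 0.10496; P(data | r = 5) = (2/7)(5/7)(2/7) = 0.058309; P(data | r = 6) = (1/7)(6/7)(1/7) = 0.017493.
The prior-weighted likelihoods are 3/13 · 0.10496 = 0.024221, 2/13 · 0.14577 = 0.022427, 3/13 · 0.10496 = 0.024221, 4/13 · 0.058309 = 0.017941, 1/13 · 0.017493 = 0.0013456; with total 0.090155.
Therefore the posterior P(r = 5 | data) = (0.017941) / (0.090155) = 0.199.

0.199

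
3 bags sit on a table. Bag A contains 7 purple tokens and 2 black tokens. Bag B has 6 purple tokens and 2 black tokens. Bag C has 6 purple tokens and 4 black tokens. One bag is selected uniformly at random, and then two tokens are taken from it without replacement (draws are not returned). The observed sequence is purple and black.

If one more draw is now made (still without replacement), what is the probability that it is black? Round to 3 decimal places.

Compute the likelihood of the observed sequence for each case: P(data | bag A) = (7/9)(2/8) = 0.19444; P(data | bag B) = (6/8)(2/7) = 0.21429; P(data | bag C) = (6/10)(4/9) = 0.26667.
Multiplying each by its prior: 1/3 · 0.19444 = 0.064815, 1/3 · 0.21429 = 0.071429, 1/3 · 0.26667 = 0.088889; with total 0.22513.
Normalising, the posterior is P(bag A | data) = 0.2879, P(bag B | data) = 0.31727, P(bag C | data) = 0.39483.
So P(black next | data) = Σ P(black next | H) P(H | data) = (1/7)(0.2879) + (1/6)(0.31727) + (3/8)(0.39483) = 0.24207.

0.242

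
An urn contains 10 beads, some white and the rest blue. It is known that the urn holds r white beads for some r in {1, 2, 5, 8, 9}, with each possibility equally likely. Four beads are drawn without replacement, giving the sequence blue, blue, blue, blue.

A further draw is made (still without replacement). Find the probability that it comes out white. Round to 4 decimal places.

0.2413

For each hypothesis, P(data | H) works out to: P(data | r = 1) = (9/10)(8/9)(7/8)(6/7) = 3/5; P(data | r = 2) = (8/10)(7/9)(6/8)(5/7) = 1/3; P(data | r = 5) = (5/10)(4/9)(3/8)(2/7) = 1/42; P(data | r = 8) = (2/10)(1/9)(0/8) = 0; P(data | r = 9) = (1/10)(0/9) = 0.
The prior-weighted likelihoods are 1/5 · 3/5 = 3/25, 1/5 · 1/3 = 1/15, 1/5 · 1/42 = 1/210, 1/5 · 0 = 0, 1/5 · 0 = 0; with total 67/350.
Dividing through by the total gives posterior P(r = 1 | data) = 42/67, P(r = 2 | data) = 70/201, P(r = 5 | data) = 5/201, P(r = 8 | data) = 0, P(r = 9 | data) = 0.
The predictive probability is P(white next | data) = (1/6)(42/67) + (1/3)(70/201) + (5/6)(5/201) = 97/402.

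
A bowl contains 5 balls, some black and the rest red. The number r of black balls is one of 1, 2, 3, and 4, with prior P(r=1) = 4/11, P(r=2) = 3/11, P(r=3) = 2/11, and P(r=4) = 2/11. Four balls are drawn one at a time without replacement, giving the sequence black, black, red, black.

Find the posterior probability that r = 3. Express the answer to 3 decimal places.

0.333

For each hypothesis, P(data | H) works out to: P(data | r = 1) = (1/5)(0/4) = 0; P(data | r = 2) = (2/5)(1/4)(3/3)(0/2) = 0; P(data | r = 3) = (3/5)(2/4)(2/3)(1/2) = 1/10; P(data | r = 4) = (4/5)(3/4)(1/3)(2/2) = 1/5.
The prior-weighted likelihoods are 4/11 · 0 = 0, 3/11 · 0 = 0, 2/11 · 1/10 = 1/55, 2/11 · 1/5 = 2/55; summing to 3/55.
Hence P(r = 3 | data) = (1/55) / (3/55) = 1/3.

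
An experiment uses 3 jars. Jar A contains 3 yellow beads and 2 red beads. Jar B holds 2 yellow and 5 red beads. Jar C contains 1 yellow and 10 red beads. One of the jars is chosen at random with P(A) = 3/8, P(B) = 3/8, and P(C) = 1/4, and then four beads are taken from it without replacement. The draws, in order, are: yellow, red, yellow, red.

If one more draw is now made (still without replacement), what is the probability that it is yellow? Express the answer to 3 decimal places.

For each hypothesis, P(data | H) works out to: P(data | jar A) = (3/5)(2/4)(2/3)(1/2) = 1/10; P(data | jar B) = (2/7)(5/6)(1/5)(4/4) = 1/21; P(data | jar C) = (1/11)(10/10)(0/9) = 0.
Weighting by the prior gives 3/8 · 1/10 = 3/80, 3/8 · 1/21 = 1/56, 1/4 · 0 = 0; with total 31/560.
Normalising, the posterior is P(jar A | data) = 21/31, P(jar B | data) = 10/31, P(jar C | data) = 0.
So P(yellow next | data) = Σ P(yellow next | H) P(H | data) = (1)(21/31) + (0)(10/31) = 21/31.

0.677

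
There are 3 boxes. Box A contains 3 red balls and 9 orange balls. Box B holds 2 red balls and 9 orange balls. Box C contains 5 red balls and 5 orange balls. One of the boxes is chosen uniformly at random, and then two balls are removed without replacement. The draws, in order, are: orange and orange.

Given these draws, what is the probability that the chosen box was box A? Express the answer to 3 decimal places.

0.384

For each hypothesis, P(data | H) works out to: P(data | box A) = (9/12)(8/11) = 6/11; P(data | box B) = (9/11)(8/10) = 36/55; P(data | box C) = (5/10)(4/9) = 2/9.
Multiplying each by its prior: 1/3 · 6/11 = 2/11, 1/3 · 36/55 = 12/55, 1/3 · 2/9 = 2/27; summing to 64/135.
By Bayes' rule, P(box A | data) = (2/11) / (64/135) = 135/352.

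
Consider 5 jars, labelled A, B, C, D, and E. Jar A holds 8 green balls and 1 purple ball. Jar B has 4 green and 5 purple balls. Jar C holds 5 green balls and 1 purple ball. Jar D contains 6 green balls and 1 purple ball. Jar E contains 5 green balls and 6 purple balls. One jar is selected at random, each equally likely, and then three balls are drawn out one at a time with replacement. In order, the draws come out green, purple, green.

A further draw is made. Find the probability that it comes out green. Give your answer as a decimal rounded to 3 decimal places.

0.686

The likelihood of the observed sequence under each hypothesis: P(data | jar A) = (8/9)(1/9)(8/9) = 0.087791; P(data | jar B) = (4/9)(5/9)(4/9) = 0.10974; P(data | jar C) = (5/6)(1/6)(5/6) = 0.11574; P(data | jar D) = (6/7)(1/7)(6/7) = 0.10496; P(data | jar E) = (5/11)(6/11)(5/11) = 0.1127.
The prior-weighted likelihoods are 1/5 · 0.087791 = 0.017558, 1/5 · 0.10974 = 0.021948, 1/5 · 0.11574 = 0.023148, 1/5 · 0.10496 = 0.020991, 1/5 · 0.1127 = 0.022539; these sum to 0.10619.
Dividing through by the total gives posterior P(jar A | data) = 0.16536, P(jar B | data) = 0.20669, P(jar C | data) = 0.218, P(jar D | data) = 0.19769, P(jar E | data) = 0.21227.
Averaging over the posterior, P(green next | data) = (8/9)(0.16536) + (4/9)(0.20669) + (5/6)(0.218) + (6/7)(0.19769) + (5/11)(0.21227) = 0.68644.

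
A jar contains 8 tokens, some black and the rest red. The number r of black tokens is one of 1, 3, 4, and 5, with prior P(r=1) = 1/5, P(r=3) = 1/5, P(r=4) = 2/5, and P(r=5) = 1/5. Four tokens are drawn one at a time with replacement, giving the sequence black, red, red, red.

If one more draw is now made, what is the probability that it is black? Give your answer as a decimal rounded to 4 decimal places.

0.3838

For each hypothesis, P(data | H) works out to: P(data | r = 1) = (1/8)(7/8)(7/8)(7/8) = 0.08374; P(data | r = 3) = (3/8)(5/8)(5/8)(5/8) = 0.091553; P(data | r = 4) = (4/8)(4/8)(4/8)(4/8) = 0.0625; P(data | r = 5) = (5/8)(3/8)(3/8)(3/8) = 0.032959.
Multiplying each by its prior: 1/5 · 0.08374 = 0.016748, 1/5 · 0.091553 = 0.018311, 2/5 · 0.0625 = 0.025, 1/5 · 0.032959 = 0.0065918; these sum to 0.06665.
Dividing through by the total gives posterior P(r = 1 | data) = 0.25128, P(r = 3 | data) = 0.27473, P(r = 4 | data) = 0.37509, P(r = 5 | data) = 0.098901.
The predictive probability is P(black next | data) = (1/8)(0.25128) + (3/8)(0.27473) + (1/2)(0.37509) + (5/8)(0.098901) = 0.38379.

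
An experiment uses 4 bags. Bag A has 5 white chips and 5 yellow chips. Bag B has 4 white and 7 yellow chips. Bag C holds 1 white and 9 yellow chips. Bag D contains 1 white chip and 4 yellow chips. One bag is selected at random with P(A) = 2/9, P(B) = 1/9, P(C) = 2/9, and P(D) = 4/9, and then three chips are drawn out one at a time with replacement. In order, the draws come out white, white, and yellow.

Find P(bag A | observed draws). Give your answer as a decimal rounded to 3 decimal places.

For each hypothesis, P(data | H) works out to: P(data | bag A) = (5/10)(5/10)(5/10) = 0.125; P(data | bag B) = (4/11)(4/11)(7/11) = 0.084147; P(data | bag C) = (1/10)(1/10)(9/10) = 0.009; P(data | bag D) = (1/5)(1/5)(4/5) = 0.032.
The prior-weighted likelihoods are 2/9 · 0.125 = 0.027778, 1/9 · 0.084147 = 0.0093497, 2/9 · 0.009 = 0.002, 4/9 · 0.032 = 0.014222; summing to 0.05335.
By Bayes' rule, P(bag A | data) = (0.027778) / (0.05335) = 0.52067.

0.521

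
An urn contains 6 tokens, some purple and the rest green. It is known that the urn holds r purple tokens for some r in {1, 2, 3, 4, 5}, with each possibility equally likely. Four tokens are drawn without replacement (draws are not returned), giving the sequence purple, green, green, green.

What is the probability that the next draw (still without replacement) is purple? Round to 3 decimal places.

0.333

For each hypothesis, P(data | H) works out to: P(data | r = 1) = (1/6)(5/5)(4/4)(3/3) = 1/6; P(data | r = 2) = (2/6)(4/5)(3/4)(2/3) = 2/15; P(data | r = 3) = (3/6)(3/5)(2/4)(1/3) = 1/20; P(data | r = 4) = (4/6)(2/5)(1/4)(0/3) = 0; P(data | r = 5) = (5/6)(1/5)(0/4) = 0.
The prior-weighted likelihoods are 1/5 · 1/6 = 1/30, 1/5 · 2/15 = 2/75, 1/5 · 1/20 = 1/100, 1/5 · 0 = 0, 1/5 · 0 = 0; with total 7/100.
Dividing through by the total gives posterior P(r = 1 | data) = 10/21, P(r = 2 | data) = 8/21, P(r = 3 | data) = 1/7, P(r = 4 | data) = 0, P(r = 5 | data) = 0.
The predictive probability is P(purple next | data) = (0)(10/21) + (1/2)(8/21) + (1)(1/7) = 1/3.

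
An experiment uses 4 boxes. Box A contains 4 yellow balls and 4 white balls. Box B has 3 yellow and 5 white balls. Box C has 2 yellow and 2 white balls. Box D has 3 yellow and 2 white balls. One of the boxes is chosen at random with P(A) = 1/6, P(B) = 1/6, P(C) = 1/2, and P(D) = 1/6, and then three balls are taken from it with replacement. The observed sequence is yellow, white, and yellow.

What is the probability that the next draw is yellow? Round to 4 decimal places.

0.5047

For each hypothesis, P(data | H) works out to: P(data | box A) = (4/8)(4/8)(4/8) = 0.125; P(data | box B) = (3/8)(5/8)(3/8) = 0.087891; P(data | box C) = (2/4)(2/4)(2/4) = 0.125; P(data | box D) = (3/5)(2/5)(3/5) = 0.144.
Multiplying each by its prior: 1/6 · 0.125 = 0.020833, 1/6 · 0.087891 = 0.014648, 1/2 · 0.125 = 0.0625, 1/6 · 0.144 = 0.024; these sum to 0.12198.
Normalising, the posterior is P(box A | data) = 0.17079, P(box B | data) = 0.12009, P(box C | data) = 0.51237, P(box D | data) = 0.19675.
Averaging over the posterior, P(yellow next | data) = (1/2)(0.17079) + (3/8)(0.12009) + (1/2)(0.51237) + (3/5)(0.19675) = 0.50466.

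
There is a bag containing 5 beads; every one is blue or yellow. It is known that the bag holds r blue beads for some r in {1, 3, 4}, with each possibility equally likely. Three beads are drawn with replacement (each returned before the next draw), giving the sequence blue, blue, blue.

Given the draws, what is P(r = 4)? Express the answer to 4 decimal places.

Compute the likelihood of the observed sequence for each case: P(data | r = 1) = (1/5)(1/5)(1/5) = 1/125; P(data | r = 3) = (3/5)(3/5)(3/5) = 27/125; P(data | r = 4) = (4/5)(4/5)(4/5) = 64/125.
Weighting by the prior gives 1/3 · 1/125 = 1/375, 1/3 · 27/125 = 9/125, 1/3 · 64/125 = 64/375; with total 92/375.
So P(r = 4 | data) = (64/375) / (92/375) = 16/23.

0.6957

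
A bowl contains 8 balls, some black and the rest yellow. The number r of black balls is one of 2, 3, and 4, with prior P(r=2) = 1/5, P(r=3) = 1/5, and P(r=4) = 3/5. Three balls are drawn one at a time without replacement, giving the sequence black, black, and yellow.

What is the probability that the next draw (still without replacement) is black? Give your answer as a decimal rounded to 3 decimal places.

The likelihood of the observed sequence under each hypothesis: P(data | r = 2) = (2/8)(1/7)(6/6) = 1/28; P(data | r = 3) = (3/8)(2/7)(5/6) = 5/56; P(data | r = 4) = (4/8)(3/7)(4/6) = 1/7.
The prior-weighted likelihoods are 1/5 · 1/28 = 1/140, 1/5 · 5/56 = 1/56, 3/5 · 1/7 = 3/35; with total 31/280.
Dividing through by the total gives posterior P(r = 2 | data) = 2/31, P(r = 3 | data) = 5/31, P(r = 4 | data) = 24/31.
Averaging over the posterior, P(black next | data) = (0)(2/31) + (1/5)(5/31) + (2/5)(24/31) = 53/155.

0.342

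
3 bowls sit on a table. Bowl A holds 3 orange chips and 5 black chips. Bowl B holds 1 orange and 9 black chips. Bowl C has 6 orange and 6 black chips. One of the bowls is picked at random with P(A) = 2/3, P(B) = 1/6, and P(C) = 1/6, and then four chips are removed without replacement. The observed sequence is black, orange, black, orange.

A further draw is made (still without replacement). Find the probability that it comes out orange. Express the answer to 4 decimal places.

0.3024

Under each hypothesis, the probability of the observed sequence is: P(data | bowl A) = (5/8)(3/7)(4/6)(2/5) = 0.071429; P(data | bowl B) = (9/10)(1/9)(8/8)(0/7) = 0; P(data | bowl C) = (6/12)(6/11)(5/10)(5/9) = 0.075758.
The prior-weighted likelihoods are 2/3 · 0.071429 = 0.047619, 1/6 · 0 = 0, 1/6 · 0.075758 = 0.012626; with total 0.060245.
Normalising, the posterior is P(bowl A | data) = 0.79042, P(bowl B | data) = 0, P(bowl C | data) = 0.20958.
Averaging over the posterior, P(orange next | data) = (1/4)(0.79042) + (1/2)(0.20958) = 0.3024.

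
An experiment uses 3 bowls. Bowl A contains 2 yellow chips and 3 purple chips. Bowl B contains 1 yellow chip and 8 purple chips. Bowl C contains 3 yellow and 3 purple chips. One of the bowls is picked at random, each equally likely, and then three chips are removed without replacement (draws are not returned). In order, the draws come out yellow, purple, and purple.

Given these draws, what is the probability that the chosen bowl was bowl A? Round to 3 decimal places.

0.434

Compute the likelihood of the observed sequence for each case: P(data | bowl A) = (2/5)(3/4)(2/3) = 1/5; P(data | bowl B) = (1/9)(8/8)(7/7) = 1/9; P(data | bowl C) = (3/6)(3/5)(2/4) = 3/20.
Weighting by the prior gives 1/3 · 1/5 = 1/15, 1/3 · 1/9 = 1/27, 1/3 · 3/20 = 1/20; summing to 83/540.
Hence P(bowl A | data) = (1/15) / (83/540) = 36/83.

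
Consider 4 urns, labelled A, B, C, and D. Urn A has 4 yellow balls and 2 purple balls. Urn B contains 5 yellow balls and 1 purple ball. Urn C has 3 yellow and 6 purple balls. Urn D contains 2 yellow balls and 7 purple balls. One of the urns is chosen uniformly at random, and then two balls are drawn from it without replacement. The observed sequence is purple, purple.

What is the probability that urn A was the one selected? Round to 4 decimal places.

0.0625

Under each hypothesis, the probability of the observed sequence is: P(data | urn A) = (2/6)(1/5) = 1/15; P(data | urn B) = (1/6)(0/5) = 0; P(data | urn C) = (6/9)(5/8) = 5/12; P(data | urn D) = (7/9)(6/8) = 7/12.
Multiplying each by its prior: 1/4 · 1/15 = 1/60, 1/4 · 0 = 0, 1/4 · 5/12 = 5/48, 1/4 · 7/12 = 7/48; summing to 4/15.
By Bayes' rule, P(urn A | data) = (1/60) / (4/15) = 1/16.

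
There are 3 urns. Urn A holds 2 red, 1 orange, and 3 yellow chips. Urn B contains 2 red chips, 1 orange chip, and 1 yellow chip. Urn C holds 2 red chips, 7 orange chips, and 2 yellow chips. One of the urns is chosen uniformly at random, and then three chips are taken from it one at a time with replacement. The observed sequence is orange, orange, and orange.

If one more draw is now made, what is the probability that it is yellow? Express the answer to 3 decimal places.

0.191

The likelihood of the observed sequence under each hypothesis: P(data | urn A) = (1/6)(1/6)(1/6) = 0.0046296; P(data | urn B) = (1/4)(1/4)(1/4) = 0.015625; P(data | urn C) = (7/11)(7/11)(7/11) = 0.2577.
Multiplying each by its prior: 1/3 · 0.0046296 = 0.0015432, 1/3 · 0.015625 = 0.0052083, 1/3 · 0.2577 = 0.0859; these sum to 0.092652.
Normalising, the posterior is P(urn A | data) = 0.016656, P(urn B | data) = 0.056214, P(urn C | data) = 0.92713.
So P(yellow next | data) = Σ P(yellow next | H) P(H | data) = (1/2)(0.016656) + (1/4)(0.056214) + (2/11)(0.92713) = 0.19095.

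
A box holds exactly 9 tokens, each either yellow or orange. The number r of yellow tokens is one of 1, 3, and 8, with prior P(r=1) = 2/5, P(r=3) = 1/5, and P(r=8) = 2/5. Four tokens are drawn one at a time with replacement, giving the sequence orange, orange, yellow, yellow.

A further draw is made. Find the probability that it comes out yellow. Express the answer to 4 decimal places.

0.4069

For each hypothesis, P(data | H) works out to: P(data | r = 1) = (8/9)(8/9)(1/9)(1/9) = 0.0097546; P(data | r = 3) = (6/9)(6/9)(3/9)(3/9) = 0.049383; P(data | r = 8) = (1/9)(1/9)(8/9)(8/9) = 0.0097546.
Weighting by the prior gives 2/5 · 0.0097546 = 0.0039018, 1/5 · 0.049383 = 0.0098765, 2/5 · 0.0097546 = 0.0039018; these sum to 0.01768.
Normalising, the posterior is P(r = 1 | data) = 0.22069, P(r = 3 | data) = 0.55862, P(r = 8 | data) = 0.22069.
So P(yellow next | data) = Σ P(yellow next | H) P(H | data) = (1/9)(0.22069) + (1/3)(0.55862) + (8/9)(0.22069) = 0.4069.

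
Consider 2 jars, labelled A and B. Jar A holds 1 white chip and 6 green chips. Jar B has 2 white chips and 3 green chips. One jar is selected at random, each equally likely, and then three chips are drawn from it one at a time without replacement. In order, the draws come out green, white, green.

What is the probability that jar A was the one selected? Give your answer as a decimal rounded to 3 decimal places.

0.417

The likelihood of the observed sequence under each hypothesis: P(data | jar A) = (6/7)(1/6)(5/5) = 1/7; P(data | jar B) = (3/5)(2/4)(2/3) = 1/5.
Multiplying each by its prior: 1/2 · 1/7 = 1/14, 1/2 · 1/5 = 1/10; these sum to 6/35.
So P(jar A | data) = (1/14) / (6/35) = 5/12.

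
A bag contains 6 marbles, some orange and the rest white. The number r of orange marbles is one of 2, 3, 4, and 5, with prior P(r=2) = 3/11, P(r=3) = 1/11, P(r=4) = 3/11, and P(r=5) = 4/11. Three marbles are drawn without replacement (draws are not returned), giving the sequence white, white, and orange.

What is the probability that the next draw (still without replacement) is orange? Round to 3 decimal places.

0.526

Under each hypothesis, the probability of the observed sequence is: P(data | r = 2) = (4/6)(3/5)(2/4) = 1/5; P(data | r = 3) = (3/6)(2/5)(3/4) = 3/20; P(data | r = 4) = (2/6)(1/5)(4/4) = 1/15; P(data | r = 5) = (1/6)(0/5) = 0.
The prior-weighted likelihoods are 3/11 · 1/5 = 3/55, 1/11 · 3/20 = 3/220, 3/11 · 1/15 = 1/55, 4/11 · 0 = 0; summing to 19/220.
The posterior is then P(r = 2 | data) = 12/19, P(r = 3 | data) = 3/19, P(r = 4 | data) = 4/19, P(r = 5 | data) = 0.
So P(orange next | data) = Σ P(orange next | H) P(H | data) = (1/3)(12/19) + (2/3)(3/19) + (1)(4/19) = 10/19.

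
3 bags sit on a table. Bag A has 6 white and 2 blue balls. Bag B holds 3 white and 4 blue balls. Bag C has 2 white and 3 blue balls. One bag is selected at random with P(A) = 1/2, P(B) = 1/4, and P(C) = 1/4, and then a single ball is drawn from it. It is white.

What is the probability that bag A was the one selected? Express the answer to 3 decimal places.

Under each hypothesis, the probability of this draw is: P(data | bag A) = (6/8) = 3/4; P(data | bag B) = (3/7) = 3/7; P(data | bag C) = (2/5) = 2/5.
Weighting by the prior gives 1/2 · 3/4 = 3/8, 1/4 · 3/7 = 3/28, 1/4 · 2/5 = 1/10; these sum to 163/280.
Therefore the posterior P(bag A | data) = (3/8) / (163/280) = 105/163.

0.644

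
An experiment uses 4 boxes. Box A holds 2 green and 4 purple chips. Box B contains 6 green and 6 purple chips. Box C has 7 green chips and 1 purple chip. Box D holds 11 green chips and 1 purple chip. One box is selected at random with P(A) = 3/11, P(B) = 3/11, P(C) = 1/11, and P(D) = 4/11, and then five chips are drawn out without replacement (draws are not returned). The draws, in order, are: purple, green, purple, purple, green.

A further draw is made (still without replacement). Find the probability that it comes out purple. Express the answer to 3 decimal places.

For each hypothesis, P(data | H) works out to: P(data | box A) = (4/6)(2/5)(3/4)(2/3)(1/2) = 0.066667; P(data | box B) = (6/12)(6/11)(5/10)(4/9)(5/8) = 0.037879; P(data | box C) = (1/8)(7/7)(0/6) = 0; P(data | box D) = (1/12)(11/11)(0/10) = 0.
Multiplying each by its prior: 3/11 · 0.066667 = 0.018182, 3/11 · 0.037879 = 0.010331, 1/11 · 0 = 0, 4/11 · 0 = 0; these sum to 0.028512.
The posterior is then P(box A | data) = 0.63768, P(box B | data) = 0.36232, P(box C | data) = 0, P(box D | data) = 0.
So P(purple next | data) = Σ P(purple next | H) P(H | data) = (1)(0.63768) + (3/7)(0.36232) = 0.79296.

0.793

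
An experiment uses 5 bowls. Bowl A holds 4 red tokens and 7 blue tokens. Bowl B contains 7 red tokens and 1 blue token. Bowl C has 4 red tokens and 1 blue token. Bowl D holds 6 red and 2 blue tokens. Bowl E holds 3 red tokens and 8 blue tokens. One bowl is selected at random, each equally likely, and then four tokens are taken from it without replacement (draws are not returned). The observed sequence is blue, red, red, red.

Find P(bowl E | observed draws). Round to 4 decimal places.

0.0122

Under each hypothesis, the probability of the observed sequence is: P(data | bowl A) = (7/11)(4/10)(3/9)(2/8) = 0.021212; P(data | bowl B) = (1/8)(7/7)(6/6)(5/5) = 0.125; P(data | bowl C) = (1/5)(4/4)(3/3)(2/2) = 0.2; P(data | bowl D) = (2/8)(6/7)(5/6)(4/5) = 0.14286; P(data | bowl E) = (8/11)(3/10)(2/9)(1/8) = 0.0060606.
The prior-weighted likelihoods are 1/5 · 0.021212 = 0.0042424, 1/5 · 0.125 = 0.025, 1/5 · 0.2 = 0.04, 1/5 · 0.14286 = 0.028571, 1/5 · 0.0060606 = 0.0012121; with total 0.099026.
Hence P(bowl E | data) = (0.0012121) / (0.099026) = 0.01224.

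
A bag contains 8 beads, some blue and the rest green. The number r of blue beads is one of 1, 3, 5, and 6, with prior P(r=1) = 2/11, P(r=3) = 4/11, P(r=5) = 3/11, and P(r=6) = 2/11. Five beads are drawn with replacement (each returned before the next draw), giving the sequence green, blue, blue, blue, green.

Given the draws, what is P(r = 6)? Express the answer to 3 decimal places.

0.219

For each hypothesis, P(data | H) works out to: P(data | r = 1) = (7/8)(1/8)(1/8)(1/8)(7/8) = 0.0014954; P(data | r = 3) = (5/8)(3/8)(3/8)(3/8)(5/8) = 0.020599; P(data | r = 5) = (3/8)(5/8)(5/8)(5/8)(3/8) = 0.034332; P(data | r = 6) = (2/8)(6/8)(6/8)(6/8)(2/8) = 0.026367.
Weighting by the prior gives 2/11 · 0.0014954 = 0.00027188, 4/11 · 0.020599 = 0.0074907, 3/11 · 0.034332 = 0.0093633, 2/11 · 0.026367 = 0.004794; these sum to 0.02192.
Therefore the posterior P(r = 6 | data) = (0.004794) / (0.02192) = 0.21871.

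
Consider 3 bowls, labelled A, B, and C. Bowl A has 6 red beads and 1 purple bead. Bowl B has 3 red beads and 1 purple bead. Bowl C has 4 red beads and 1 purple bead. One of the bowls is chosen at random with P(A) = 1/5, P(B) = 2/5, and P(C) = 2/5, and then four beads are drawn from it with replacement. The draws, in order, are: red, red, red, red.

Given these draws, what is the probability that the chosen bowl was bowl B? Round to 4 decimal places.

0.3177

Compute the likelihood of the observed sequence for each case: P(data | bowl A) = (6/7)(6/7)(6/7)(6/7) = 0.53978; P(data | bowl B) = (3/4)(3/4)(3/4)(3/4) = 0.31641; P(data | bowl C) = (4/5)(4/5)(4/5)(4/5) = 0.4096.
Multiplying each by its prior: 1/5 · 0.53978 = 0.10796, 2/5 · 0.31641 = 0.12656, 2/5 · 0.4096 = 0.16384; these sum to 0.39836.
So P(bowl B | data) = (0.12656) / (0.39836) = 0.31771.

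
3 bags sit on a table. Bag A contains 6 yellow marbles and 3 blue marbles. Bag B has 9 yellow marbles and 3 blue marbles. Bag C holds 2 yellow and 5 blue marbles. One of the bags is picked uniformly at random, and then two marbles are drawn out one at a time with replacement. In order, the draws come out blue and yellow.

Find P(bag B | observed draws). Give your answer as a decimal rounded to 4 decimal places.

0.3055

Compute the likelihood of the observed sequence for each case: P(data | bag A) = (3/9)(6/9) = 0.22222; P(data | bag B) = (3/12)(9/12) = 0.1875; P(data | bag C) = (5/7)(2/7) = 0.20408.
The prior-weighted likelihoods are 1/3 · 0.22222 = 0.074074, 1/3 · 0.1875 = 0.0625, 1/3 · 0.20408 = 0.068027; these sum to 0.2046.
By Bayes' rule, P(bag B | data) = (0.0625) / (0.2046) = 0.30547.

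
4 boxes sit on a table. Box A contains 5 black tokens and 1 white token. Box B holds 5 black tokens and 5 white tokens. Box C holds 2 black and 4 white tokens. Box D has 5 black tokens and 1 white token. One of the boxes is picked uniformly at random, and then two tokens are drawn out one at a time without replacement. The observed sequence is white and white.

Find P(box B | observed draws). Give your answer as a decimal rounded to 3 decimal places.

0.357

Compute the likelihood of the observed sequence for each case: P(data | box A) = (1/6)(0/5) = 0; P(data | box B) = (5/10)(4/9) = 2/9; P(data | box C) = (4/6)(3/5) = 2/5; P(data | box D) = (1/6)(0/5) = 0.
Multiplying each by its prior: 1/4 · 0 = 0, 1/4 · 2/9 = 1/18, 1/4 · 2/5 = 1/10, 1/4 · 0 = 0; with total 7/45.
Therefore the posterior P(box B | data) = (1/18) / (7/45) = 5/14.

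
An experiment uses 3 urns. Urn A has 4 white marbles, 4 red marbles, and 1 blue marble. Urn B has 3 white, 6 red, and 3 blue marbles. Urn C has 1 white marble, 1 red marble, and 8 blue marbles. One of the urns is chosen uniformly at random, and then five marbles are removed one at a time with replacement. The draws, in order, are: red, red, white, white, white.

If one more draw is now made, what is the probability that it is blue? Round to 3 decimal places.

Compute the likelihood of the observed sequence for each case: P(data | urn A) = (4/9)(4/9)(4/9)(4/9)(4/9) = 0.017342; P(data | urn B) = (6/12)(6/12)(3/12)(3/12)(3/12) = 0.0039062; P(data | urn C) = (1/10)(1/10)(1/10)(1/10)(1/10) = 1e-05.
Multiplying each by its prior: 1/3 · 0.017342 = 0.0057805, 1/3 · 0.0039062 = 0.0013021, 1/3 · 1e-05 = 3.3333e-06; with total 0.0070859.
Normalising, the posterior is P(urn A | data) = 0.81577, P(urn B | data) = 0.18376, P(urn C | data) = 0.00047042.
Averaging over the posterior, P(blue next | data) = (1/9)(0.81577) + (1/4)(0.18376) + (4/5)(0.00047042) = 0.13696.

0.137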